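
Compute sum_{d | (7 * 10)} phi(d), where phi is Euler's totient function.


First, 7 * 10 = 70. One classical identity is sum_{d | n} phi(d) = n (each k in [1, n] has a unique gcd with n, and among the k's with gcd(k, n) = n/d there are phi(d) of them). So the sum equals 70. We also verify directly:
Divisors of 70: 1, 2, 5, 7, 10, 14, 35, 70.
phi values: 1, 1, 4, 6, 4, 6, 24, 24.
Sum = 70.

70


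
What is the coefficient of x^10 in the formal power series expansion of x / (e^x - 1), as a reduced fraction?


The exponential generating function for Bernoulli numbers is
x / (e^x - 1) = sum_{k>=0} B_k x^k / k!.
So the coefficient of x^10 in x / (e^x - 1) is B_10 / 10!.
Computing: B_10 = 5/66, 10! = 3628800, giving
5/66 / 3628800 = 1/47900160.

1/47900160


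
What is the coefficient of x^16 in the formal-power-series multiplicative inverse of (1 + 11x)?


The inverse is 1/(1 + 11x). Apply the geometric identity 1/(1 - y) = sum_{k>=0} y^k with y = -11x:
1/(1 + 11x) = sum_{k>=0} (-11)^k x^k.
So the coefficient of x^16 is (-11)^16 = 45949729863572161.

45949729863572161


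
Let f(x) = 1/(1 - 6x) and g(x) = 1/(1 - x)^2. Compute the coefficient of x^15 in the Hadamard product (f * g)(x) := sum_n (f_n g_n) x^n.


f has coefficients f_k = 6^k. For g = 1/(1 - x)^2 the coefficient is g_k = C(k + 1, 1) = k + 1. The Hadamard coefficient is (f * g)_k = 6^k * (k + 1).
For k = 15: 6^15 * 16 = 470184984576 * 16 = 7522959753216.

7522959753216


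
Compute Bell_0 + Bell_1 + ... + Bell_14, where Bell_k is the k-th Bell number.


Recall Bell_k counts set partitions of a k-set (with Bell_0 = 1 by convention).
Bell_0 through Bell_14: 1, 1, 2, 5, 15, 52, 203, 877, 4140, 21147, 115975, 678570, 4213597, 27644437, 190899322
Sum = 1 + 1 + 2 + 5 + 15 + 52 + 203 + 877 + 4140 + 21147 + 115975 + 678570 + 4213597 + 27644437 + 190899322 = 223578344.

223578344


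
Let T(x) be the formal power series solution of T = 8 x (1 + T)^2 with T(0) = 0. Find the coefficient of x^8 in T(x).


Apply the Lagrange inversion formula: if T = 8 x * phi(T) with phi(t) = (1 + t)^2, then [x^n] T = 8^n * (1/n) [t^(n-1)] phi(t)^n = 8^n * (1/n) [t^(n-1)] (1 + t)^(2n) = 8^n * (1/n) C(2n, n-1).
Using the identity C(2n, n-1) = C(2n, n) * n / (n+1), the unscaled factor equals C(2n, n) / (n+1) = C_n, the n-th Catalan number.
For n = 8: C_8 = C(16, 8) / 9 = 12870/9 = 1430.
With the 8^8 = 16777216 factor, the coefficient is 16777216 * 1430 = 23991418880.

23991418880


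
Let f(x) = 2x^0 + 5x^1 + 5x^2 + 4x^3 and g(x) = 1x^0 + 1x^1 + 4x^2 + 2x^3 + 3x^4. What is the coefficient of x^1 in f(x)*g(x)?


Cauchy product at x^1:
2*1 + 5*1
= 7

7


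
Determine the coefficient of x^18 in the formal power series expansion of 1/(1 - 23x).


The geometric series identity gives 1/(1 - c x) = sum_{k>=0} c^k x^k, so the coefficient of x^k is c^k.
Here c = 23 and k = 18.
Computing: 23^18 = 3244150909895248285300369

3244150909895248285300369


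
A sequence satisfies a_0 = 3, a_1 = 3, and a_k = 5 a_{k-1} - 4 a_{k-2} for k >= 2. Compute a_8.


The characteristic equation is t^2 - 5 t + 4 = 0, with roots r_1 = 4 and r_2 = 1 (so c_1 = r_1 + r_2, c_2 = -r_1 r_2 as required).
One can use the closed form a_n = A r_1^n + B r_2^n, but direct iteration is more reliable:
a_0 = 3, a_1 = 3, a_2 = 3, a_3 = 3, a_4 = 3, a_5 = 3, a_6 = 3, a_7 = 3, a_8 = 3.
So a_8 = 3.

3


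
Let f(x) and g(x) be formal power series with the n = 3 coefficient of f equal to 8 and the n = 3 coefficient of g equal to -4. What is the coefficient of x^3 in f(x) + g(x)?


Addition of formal power series is termwise.
The coefficient of x^3 in f + g = 8 + -4
= 4

4


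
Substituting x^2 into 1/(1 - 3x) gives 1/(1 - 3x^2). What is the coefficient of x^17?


Since 1/(1 - 3x^2) only has even powers of x,
the coefficient of x^17 (odd) is 0.

0


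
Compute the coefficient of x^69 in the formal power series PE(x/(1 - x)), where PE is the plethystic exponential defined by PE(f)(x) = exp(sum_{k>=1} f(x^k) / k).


For f(x) = x/(1 - x) we have
sum_{k>=1} f(x^k) / k = sum_{k>=1} (1/k) * x^k / (1 - x^k) = sum_{k, m >= 1} x^(k m) / k,
which after exponentiating simplifies to
PE(x/(1 - x)) = prod_{k>=1} 1 / (1 - x^k).
This is the generating function for the partition function p(n), so the coefficient of x^69 is p(69).
Computing p(69) by dynamic programming over parts 1, 2, ..., 69: p(69) = 3554345.

3554345


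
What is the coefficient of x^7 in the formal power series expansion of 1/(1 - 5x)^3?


The general identity 1/(1 - c x)^r = sum_{k>=0} c^k C(k + r - 1, r - 1) x^k follows by substituting y = c x into 1/(1 - y)^r = sum_{k>=0} C(k + r - 1, r - 1) y^k.
For c = 5, r = 3, k = 7:
5^7 * C(9, 2) = 78125 * 36 = 2812500.

2812500


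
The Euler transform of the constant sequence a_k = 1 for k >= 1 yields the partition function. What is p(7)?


The Euler transform converts the sequence a_k = 1 into the number of integer partitions.
Using the recurrence or dynamic programming:
p(7) = 15

15


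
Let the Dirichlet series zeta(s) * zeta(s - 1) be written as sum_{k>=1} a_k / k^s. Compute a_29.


Convolution gives a_k = sum_{d | k} d * 1 = sum_{d | k} d = sigma(k), the sum of positive divisors of k.
For k = 29, the divisors are 1, 29, so
sigma(29) = 1 + 29 = 30.

30


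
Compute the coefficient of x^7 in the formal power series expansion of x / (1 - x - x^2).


Let f(x) = sum_{k>=0} a_k x^k. Multiplying f(x) * (1 - x - x^2) = x and matching coefficients gives a_0 = 0, a_1 = 1, and a_k = a_{k-1} + a_{k-2} for k >= 2. These are the Fibonacci numbers F_k.
Iterating from F_0 = 0, F_1 = 1:
F_0=0, F_1=1, F_2=1, F_3=2, F_4=3, F_5=5, F_6=8, F_7=13
F_7 = 13.

13


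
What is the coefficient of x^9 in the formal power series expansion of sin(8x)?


The Maclaurin series is sin(t) = sum_{k>=0} (-1)^k t^(2k+1) / (2k+1)!, so substituting t = 8x, only odd powers of x are nonzero, with coefficient of x^(2k+1) equal to (-1)^k 8^(2k+1) / (2k+1)!.
Write 9 = 2*4 + 1, giving the coefficient (-1)^4 * 8^9 / 9! = 134217728/362880 = 1048576/2835.

1048576/2835


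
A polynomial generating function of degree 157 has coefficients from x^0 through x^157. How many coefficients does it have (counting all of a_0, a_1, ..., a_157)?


A polynomial of degree 157 takes the form a_0 + a_1 x + ... + a_157 x^157.
The number of coefficients is 157 + 1 = 158.

158


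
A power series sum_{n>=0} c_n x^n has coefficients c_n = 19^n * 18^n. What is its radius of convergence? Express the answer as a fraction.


By the root test (Cauchy-Hadamard), the radius is R = 1 / limsup_n |c_n|^(1/n).
Here |c_n|^(1/n) = (19^n * 18^n)^(1/n) = 19 * 18 = 342 for all n.
So R = 1/342 = 1/342.

1/342


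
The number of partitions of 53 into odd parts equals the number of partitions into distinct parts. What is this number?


Computing partitions of 53 into odd parts (1, 3, 5, ...):
Using the generating function prod_{k>=0} 1/(1-x^(2k+1)),
the count is 5120

5120


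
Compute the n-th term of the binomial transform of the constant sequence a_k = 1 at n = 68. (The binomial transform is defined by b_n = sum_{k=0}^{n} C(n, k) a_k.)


With a_k = 1 for all k, b_n = sum_{k=0}^{n} C(n, k) = 2^n by the binomial theorem.
For n = 68: 2^68 = 295147905179352825856.

295147905179352825856


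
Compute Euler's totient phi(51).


phi(n) counts integers in [1, n] coprime to n. Using the multiplicative formula phi(n) = n * prod_{p | n} (1 - 1/p):
51 = 3 * 17, so
phi(51) = 51 * (1 - 1/3) * (1 - 1/17) = 32.

32


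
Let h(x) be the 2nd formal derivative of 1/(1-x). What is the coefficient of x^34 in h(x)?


Differentiating 2 times: d^2/dx^2 [1/(1-x)] = 2!/(1-x)^3.
The expansion 1/(1-x)^3 = sum_{k>=0} C(k+2, 2) x^k, so the coefficient of x^n in 2!/(1-x)^3 is 2! * C(n+2, 2).
For n = 34: 2 * C(36, 2) = 2 * 630 = 1260

1260


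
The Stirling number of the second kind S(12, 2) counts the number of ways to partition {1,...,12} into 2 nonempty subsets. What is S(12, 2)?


Using the explicit formula S(n,k) = (1/k!) sum_{j=0}^{k} (-1)^(k-j) C(k,j) j^n:
S(12, 2) = 2047
Equivalently, S(n,k) is n! times the coefficient of x^n in the EGF (e^x - 1)^k / k!.

2047


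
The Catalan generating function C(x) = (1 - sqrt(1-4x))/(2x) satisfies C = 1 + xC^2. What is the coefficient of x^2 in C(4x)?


Substituting x -> 4x scales the n-th coefficient by 4^n, so [x^2] C(4x) = 4^2 * C_2.
C_2 = C(2*2, 2)/(3) = 6/3 = 2.
So 4^2 * 2 = 16 * 2 = 32.

32


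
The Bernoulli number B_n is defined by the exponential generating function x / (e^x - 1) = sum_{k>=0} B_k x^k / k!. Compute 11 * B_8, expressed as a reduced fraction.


Bernoulli numbers can also be computed recursively via B_0 = 1 and sum_{j=0}^{m} C(m+1, j) B_j = 0 for m >= 1. Odd-index Bernoulli numbers vanish for k >= 3.
Computing B_8 = -1/30, so 11 * B_8 = 11 * -1/30 = -11/30.

-11/30


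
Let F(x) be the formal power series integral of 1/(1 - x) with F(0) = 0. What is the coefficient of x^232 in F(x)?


1/(1 - x) = sum_{k>=0} x^k. Integrating termwise and using F(0) = 0 gives
F(x) = sum_{k>=0} x^(k+1) / (k+1) = sum_{m>=1} x^m / m = -ln(1 - x).
So the coefficient of x^232 is 1/232 = 1/232.

1/232


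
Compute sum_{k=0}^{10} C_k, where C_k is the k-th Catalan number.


C_0 through C_10: 1, 1, 2, 5, 14, 42, 132, 429, 1430, 4862, 16796
Sum = 1 + 1 + 2 + 5 + 14 + 42 + 132 + 429 + 1430 + 4862 + 16796
= 23714

23714


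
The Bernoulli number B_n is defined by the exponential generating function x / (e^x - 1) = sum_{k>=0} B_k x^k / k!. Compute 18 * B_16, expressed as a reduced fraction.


Bernoulli numbers can also be computed recursively via B_0 = 1 and sum_{j=0}^{m} C(m+1, j) B_j = 0 for m >= 1. Odd-index Bernoulli numbers vanish for k >= 3.
Computing B_16 = -3617/510, so 18 * B_16 = 18 * -3617/510 = -10851/85.

-10851/85


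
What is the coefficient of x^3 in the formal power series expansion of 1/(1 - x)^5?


The expansion 1/(1 - x)^r = sum_{k>=0} C(k + r - 1, r - 1) x^k follows from the multiset / negative-binomial theorem (or from repeated differentiation of the geometric series).
For r = 5 and k = 3:
C(7, 4) = 5040 / (24 * 6) = 35.

35


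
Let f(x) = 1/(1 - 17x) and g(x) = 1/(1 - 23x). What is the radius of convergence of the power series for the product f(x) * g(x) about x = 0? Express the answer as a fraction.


The radius of 1/(1 - 17x) is 1/17 (nearest singularity at x = 1/17), and the radius of 1/(1 - 23x) is 1/23.
The product f(x)*g(x) = 1/((1 - 17x)(1 - 23x)) has singularities at both 1/17 and 1/23, so its radius of convergence is the distance to the nearest one:
min(1/17, 1/23) = 1/23.

1/23


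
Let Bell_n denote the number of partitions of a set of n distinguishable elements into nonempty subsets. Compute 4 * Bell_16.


Bell_16 can be computed from the Bell triangle or from Dobinski's identity Bell_n = (1/e) * sum_{k>=0} k^n / k!.
Computing Bell_16 = 10480142147.
Then 4 * 10480142147 = 41920568588.

41920568588


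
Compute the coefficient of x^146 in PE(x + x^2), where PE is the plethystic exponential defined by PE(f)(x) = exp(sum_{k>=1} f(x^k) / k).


With f(x) = x + x^2, the exponent is sum_{k>=1} (x^k + x^(2k)) / k = -ln(1 - x) - ln(1 - x^2). Exponentiating:
PE(x + x^2) = 1 / ((1 - x)(1 - x^2)).
This is the generating function for partitions of n into parts of size 1 or 2. The number of 2's can be any j in 0..73, and the rest are 1's, so
[x^146] = floor(146/2) + 1 = 74.

74


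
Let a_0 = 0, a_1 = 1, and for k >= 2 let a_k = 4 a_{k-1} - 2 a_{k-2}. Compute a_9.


Iterating the recurrence forward:
a_0 = 0
a_1 = 1
a_2 = 4*1 - 2*0 = 4
a_3 = 4*4 - 2*1 = 14
a_4 = 4*14 - 2*4 = 48
a_5 = 4*48 - 2*14 = 164
a_6 = 4*164 - 2*48 = 560
a_7 = 4*560 - 2*164 = 1912
a_8 = 4*1912 - 2*560 = 6528
a_9 = 4*6528 - 2*1912 = 22288
So a_9 = 22288.

22288


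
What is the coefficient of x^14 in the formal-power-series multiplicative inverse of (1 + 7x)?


The inverse is 1/(1 + 7x). Apply the geometric identity 1/(1 - y) = sum_{k>=0} y^k with y = -7x:
1/(1 + 7x) = sum_{k>=0} (-7)^k x^k.
So the coefficient of x^14 is (-7)^14 = 678223072849.

678223072849


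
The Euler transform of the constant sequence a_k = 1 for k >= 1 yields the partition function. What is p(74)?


The Euler transform converts the sequence a_k = 1 into the number of integer partitions.
Using the recurrence or dynamic programming:
p(74) = 7089500

7089500


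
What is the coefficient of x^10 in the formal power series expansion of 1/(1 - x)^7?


The negative binomial / multiset identity is
1/(1 - x)^r = sum_{k>=0} C(k + r - 1, r - 1) x^k.
Here r = 7 and k = 10, so the coefficient is
C(10 + 6, 6) = C(16, 6)
= 8008

8008


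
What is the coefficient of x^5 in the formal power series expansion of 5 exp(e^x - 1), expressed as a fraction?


exp(e^x - 1) is the exponential generating function for the Bell numbers Bell_k: exp(e^x - 1) = sum_{k>=0} Bell_k x^k / k!.
So the coefficient of x^5 in 5 exp(e^x - 1) is 5 Bell_5 / 5!.
Computing: Bell_5 = 52 and 5! = 120, giving
5 * 52/120 = 13/6.

13/6


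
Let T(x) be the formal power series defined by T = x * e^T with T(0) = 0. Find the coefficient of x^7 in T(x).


Apply the Lagrange inversion formula: if T = x * phi(T) with phi(t) = e^t, then
[x^n] T = (1/n) [t^(n-1)] phi(t)^n = (1/n) [t^(n-1)] e^(n t) = (1/n) * n^(n-1) / (n-1)! = n^(n-1) / n!.
When c = 1 this is the Cayley count of rooted labeled trees on n vertices, divided by n!.
For n = 7: 7^6 / 7! = 117649/5040 = 16807/720.

16807/720


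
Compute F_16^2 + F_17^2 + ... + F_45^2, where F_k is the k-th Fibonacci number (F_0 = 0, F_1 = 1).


There is a standard identity sum_{k=0}^{N} F_k^2 = F_N * F_{N+1} (proved inductively from the telescoping relation F_k^2 = F_k F_{k+1} - F_{k-1} F_k). Then
sum_{k=16}^{45} F_k^2 = F_45 F_46 - F_15 F_16.
Computing: F_45 = 1134903170, F_46 = 1836311903, F_15 = 610, F_16 = 987.
Sum = 1134903170 * 1836311903 - 610 * 987 = 2084036199822830440.

2084036199822830440


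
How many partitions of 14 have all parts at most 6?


Using the generating function (1-x)^(-1)(1-x^2)^(-1)...(1-x^6)^(-1),
the coefficient of x^14 counts these restricted partitions.
Result = 90

90


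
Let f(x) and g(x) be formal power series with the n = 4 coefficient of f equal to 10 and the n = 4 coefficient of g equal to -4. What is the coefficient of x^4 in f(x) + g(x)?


Addition of formal power series is termwise.
The coefficient of x^4 in f + g = 10 + -4
= 6

6


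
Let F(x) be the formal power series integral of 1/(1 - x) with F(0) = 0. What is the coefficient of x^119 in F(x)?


1/(1 - x) = sum_{k>=0} x^k. Integrating termwise and using F(0) = 0 gives
F(x) = sum_{k>=0} x^(k+1) / (k+1) = sum_{m>=1} x^m / m = -ln(1 - x).
So the coefficient of x^119 is 1/119 = 1/119.

1/119


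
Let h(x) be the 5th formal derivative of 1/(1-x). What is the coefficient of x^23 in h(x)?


Differentiating 5 times: d^5/dx^5 [1/(1-x)] = 5!/(1-x)^6.
The expansion 1/(1-x)^6 = sum_{k>=0} C(k+5, 5) x^k, so the coefficient of x^n in 5!/(1-x)^6 is 5! * C(n+5, 5).
For n = 23: 120 * C(28, 5) = 120 * 98280 = 11793600

11793600


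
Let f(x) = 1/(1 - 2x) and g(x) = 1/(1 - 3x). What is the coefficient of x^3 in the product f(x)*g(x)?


The coefficient of x^n in f*g is the Cauchy product: sum_{k=0}^{n} a^k * b^(n-k).
With a=2, b=3, n=3:
sum_{k=0}^{3} 2^k * 3^(3-k)
= 65

65


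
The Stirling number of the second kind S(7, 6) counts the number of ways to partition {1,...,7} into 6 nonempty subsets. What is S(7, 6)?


Using the explicit formula S(n,k) = (1/k!) sum_{j=0}^{k} (-1)^(k-j) C(k,j) j^n:
S(7, 6) = 21
Equivalently, S(n,k) is n! times the coefficient of x^n in the EGF (e^x - 1)^k / k!.

21


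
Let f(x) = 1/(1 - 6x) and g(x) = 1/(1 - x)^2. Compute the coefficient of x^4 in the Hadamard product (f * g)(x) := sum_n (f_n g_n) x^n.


f has coefficients f_k = 6^k. For g = 1/(1 - x)^2 the coefficient is g_k = C(k + 1, 1) = k + 1. The Hadamard coefficient is (f * g)_k = 6^k * (k + 1).
For k = 4: 6^4 * 5 = 1296 * 5 = 6480.

6480


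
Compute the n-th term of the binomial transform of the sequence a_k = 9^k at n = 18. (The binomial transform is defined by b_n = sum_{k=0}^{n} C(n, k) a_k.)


With a_k = 9^k, b_n = sum_{k=0}^{n} C(n, k) 9^k = (1 + 9)^n by the binomial theorem.
For n = 18: (1 + 9)^18 = 10^18 = 1000000000000000000.

1000000000000000000


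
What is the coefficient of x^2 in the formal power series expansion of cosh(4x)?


The Maclaurin series is cosh(t) = sum_{m>=0} t^(2m) / (2m)!, so substituting t = 4x, only even powers of x are nonzero, with coefficient of x^(2m) equal to 4^(2m) / (2m)!.
For x^2 the coefficient is 4^2/2! = 16/2 = 8.

8


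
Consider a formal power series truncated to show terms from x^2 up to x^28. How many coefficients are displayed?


From x^2 to x^28 inclusive, the count is 28 - 2 + 1 = 27.

27


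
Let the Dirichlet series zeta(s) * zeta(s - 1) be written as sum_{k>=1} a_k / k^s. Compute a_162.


Convolution gives a_k = sum_{d | k} d * 1 = sum_{d | k} d = sigma(k), the sum of positive divisors of k.
For k = 162, the divisors are 1, 2, 3, 6, 9, 18, 27, 54, 81, 162, so
sigma(162) = 1 + 2 + 3 + 6 + 9 + 18 + 27 + 54 + 81 + 162 = 363.

363


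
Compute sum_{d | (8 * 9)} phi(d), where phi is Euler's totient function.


First, 8 * 9 = 72. One classical identity is sum_{d | n} phi(d) = n (each k in [1, n] has a unique gcd with n, and among the k's with gcd(k, n) = n/d there are phi(d) of them). So the sum equals 72. We also verify directly:
Divisors of 72: 1, 2, 3, 4, 6, 8, 9, 12, 18, 24, 36, 72.
phi values: 1, 1, 2, 2, 2, 4, 6, 4, 6, 8, 12, 24.
Sum = 72.

72


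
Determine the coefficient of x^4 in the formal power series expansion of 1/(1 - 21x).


The geometric series identity gives 1/(1 - c x) = sum_{k>=0} c^k x^k, so the coefficient of x^k is c^k.
Here c = 21 and k = 4.
Computing: 21^4 = 194481

194481


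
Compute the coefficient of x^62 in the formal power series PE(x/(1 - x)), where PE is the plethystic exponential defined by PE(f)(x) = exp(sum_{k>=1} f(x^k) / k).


For f(x) = x/(1 - x) we have
sum_{k>=1} f(x^k) / k = sum_{k>=1} (1/k) * x^k / (1 - x^k) = sum_{k, m >= 1} x^(k m) / k,
which after exponentiating simplifies to
PE(x/(1 - x)) = prod_{k>=1} 1 / (1 - x^k).
This is the generating function for the partition function p(n), so the coefficient of x^62 is p(62).
Computing p(62) by dynamic programming over parts 1, 2, ..., 62: p(62) = 1300156.

1300156


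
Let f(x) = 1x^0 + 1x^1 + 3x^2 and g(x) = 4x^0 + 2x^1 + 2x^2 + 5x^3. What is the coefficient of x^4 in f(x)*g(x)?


Cauchy product at x^4:
1*5 + 3*2
= 11

11


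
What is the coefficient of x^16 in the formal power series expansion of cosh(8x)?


The Maclaurin series is cosh(t) = sum_{m>=0} t^(2m) / (2m)!, so substituting t = 8x, only even powers of x are nonzero, with coefficient of x^(2m) equal to 8^(2m) / (2m)!.
For x^16 the coefficient is 8^16/16! = 281474976710656/20922789888000 = 8589934592/638512875.

8589934592/638512875


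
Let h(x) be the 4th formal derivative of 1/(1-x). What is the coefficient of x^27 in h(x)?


Differentiating 4 times: d^4/dx^4 [1/(1-x)] = 4!/(1-x)^5.
The expansion 1/(1-x)^5 = sum_{k>=0} C(k+4, 4) x^k, so the coefficient of x^n in 4!/(1-x)^5 is 4! * C(n+4, 4).
For n = 27: 24 * C(31, 4) = 24 * 31465 = 755160

755160


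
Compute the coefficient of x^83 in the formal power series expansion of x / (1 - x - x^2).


Let f(x) = sum_{k>=0} a_k x^k. Multiplying f(x) * (1 - x - x^2) = x and matching coefficients gives a_0 = 0, a_1 = 1, and a_k = a_{k-1} + a_{k-2} for k >= 2. These are the Fibonacci numbers F_k.
Iterating from F_0 = 0, F_1 = 1:
F_0=0, F_1=1, F_2=1, F_3=2, F_4=3, F_5=5, F_6=8, F_7=13, F_8=21, F_9=34, ...
F_83 = 99194853094755497.

99194853094755497


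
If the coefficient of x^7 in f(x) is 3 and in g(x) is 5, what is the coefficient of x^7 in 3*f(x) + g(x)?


Scalar multiplication scales coefficients: 3 * 3 = 9.
Then add the g coefficient: 9 + 5
= 14

14


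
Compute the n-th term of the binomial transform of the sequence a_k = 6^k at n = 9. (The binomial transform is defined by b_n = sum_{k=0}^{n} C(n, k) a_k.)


With a_k = 6^k, b_n = sum_{k=0}^{n} C(n, k) 6^k = (1 + 6)^n by the binomial theorem.
For n = 9: (1 + 6)^9 = 7^9 = 40353607.

40353607


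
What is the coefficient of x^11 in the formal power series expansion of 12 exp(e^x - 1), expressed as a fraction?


exp(e^x - 1) is the exponential generating function for the Bell numbers Bell_k: exp(e^x - 1) = sum_{k>=0} Bell_k x^k / k!.
So the coefficient of x^11 in 12 exp(e^x - 1) is 12 Bell_11 / 11!.
Computing: Bell_11 = 678570 and 11! = 39916800, giving
12 * 678570/39916800 = 22619/110880.

22619/110880


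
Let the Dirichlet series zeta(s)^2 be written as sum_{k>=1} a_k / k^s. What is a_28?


The Dirichlet convolution of the constant function 1 with itself gives (1 * 1)(k) = sum_{d | k} 1 = d(k), the number of positive divisors of k.
Since zeta(s) = sum_{k>=1} 1/k^s, we have zeta(s)^2 = sum_{k>=1} d(k)/k^s, so a_k = d(k).
For k = 28: the divisors are 1, 2, 4, 7, 14, 28.
Count = 6.

6


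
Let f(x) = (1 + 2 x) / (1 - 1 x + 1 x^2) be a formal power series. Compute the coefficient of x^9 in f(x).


Write f(x) = sum_{k>=0} a_k x^k. Multiplying both sides by 1 - 1 x + 1 x^2 gives
(1 - 1 x + 1 x^2) sum_{k>=0} a_k x^k = 1 + 2 x.
Matching coefficients:
 x^0: a_0 = 1
 x^1: a_1 - 1 a_0 = 2  =>  a_1 = 1*1 + 2 = 3
 x^k (k >= 2): a_k = 1 a_{k-1} - 1 a_{k-2}.
Iterating: a_2 = 2, a_3 = -1, a_4 = -3, a_5 = -2, a_6 = 1, a_7 = 3, a_8 = 2, a_9 = -1.
So the coefficient of x^9 is -1.

-1


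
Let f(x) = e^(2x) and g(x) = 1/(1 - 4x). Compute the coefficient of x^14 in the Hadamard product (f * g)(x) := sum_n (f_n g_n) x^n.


Expanding: f_k = 2^k/k! (from e^(2x)) and g_k = 4^k (from 1/(1 - 4x)). So the Hadamard coefficient (f * g)_k = 2^k 4^k / k! = (8)^k / k!.
For k = 14: 8^14/14! = 4398046511104/87178291200 = 2147483648/42567525.

2147483648/42567525


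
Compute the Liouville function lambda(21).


The Liouville function is lambda(k) = (-1)^Omega(k), where Omega(k) counts the prime factors of k with multiplicity.
Factoring: 21 = 3 * 7, so Omega(21) = 2.
lambda(21) = (-1)^2 = 1.

1


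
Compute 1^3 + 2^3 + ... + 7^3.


This power sum has a closed form given by Faulhaber's formula
sum_{k=1}^{m} k^p = (1 / (p + 1)) * sum_{j=0}^{p} C(p + 1, j) B_j m^(p + 1 - j),
but for small m direct computation is fastest:
1 + 8 + 27 + 64 + 125 + 216 + 343 = 784.

784


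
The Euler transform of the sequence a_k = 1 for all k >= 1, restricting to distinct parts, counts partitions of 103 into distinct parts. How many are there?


Partitions of 103 into distinct parts can be computed via generating function.
Product (1+x)(1+x^2)(1+x^3)...
The coefficient of x^103 = 570078

570078


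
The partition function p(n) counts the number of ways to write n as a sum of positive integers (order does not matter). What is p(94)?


Using the generating function prod_{k>=1} 1/(1-x^k), we compute p(94).
By dynamic programming over parts 1 through 94:
p(94) = 92669720

92669720


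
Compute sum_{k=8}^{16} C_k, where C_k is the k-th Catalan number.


C_8 through C_16: 1430, 4862, 16796, 58786, 208012, 742900, 2674440, 9694845, 35357670
Sum = 1430 + 4862 + 16796 + 58786 + 208012 + 742900 + 2674440 + 9694845 + 35357670
= 48759741

48759741


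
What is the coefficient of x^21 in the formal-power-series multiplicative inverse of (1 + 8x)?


The inverse is 1/(1 + 8x). Apply the geometric identity 1/(1 - y) = sum_{k>=0} y^k with y = -8x:
1/(1 + 8x) = sum_{k>=0} (-8)^k x^k.
So the coefficient of x^21 is (-8)^21 = -9223372036854775808.

-9223372036854775808


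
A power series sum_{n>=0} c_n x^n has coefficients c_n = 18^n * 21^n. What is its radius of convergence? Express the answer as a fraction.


By the root test (Cauchy-Hadamard), the radius is R = 1 / limsup_n |c_n|^(1/n).
Here |c_n|^(1/n) = (18^n * 21^n)^(1/n) = 18 * 21 = 378 for all n.
So R = 1/378 = 1/378.

1/378


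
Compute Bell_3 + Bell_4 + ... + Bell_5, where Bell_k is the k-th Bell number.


Recall Bell_k counts set partitions of a k-set (with Bell_0 = 1 by convention).
Bell_3 through Bell_5: 5, 15, 52
Sum = 5 + 15 + 52 = 72.

72


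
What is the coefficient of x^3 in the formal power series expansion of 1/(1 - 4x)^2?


The general identity 1/(1 - c x)^r = sum_{k>=0} c^k C(k + r - 1, r - 1) x^k follows by substituting y = c x into 1/(1 - y)^r = sum_{k>=0} C(k + r - 1, r - 1) y^k.
For c = 4, r = 2, k = 3:
4^3 * C(4, 1) = 64 * 4 = 256.

256


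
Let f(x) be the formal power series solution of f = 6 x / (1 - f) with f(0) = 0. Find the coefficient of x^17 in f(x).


Apply Lagrange inversion: f = 6 x * phi(f) with phi(t) = 1/(1 - t), so
[x^n] f = 6^n * (1/n) [t^(n-1)] phi(t)^n = 6^n * (1/n) [t^(n-1)] (1 - t)^(-n) = 6^n * (1/n) C(2n - 2, n - 1) = 6^n * C_{n-1}.
For n = 17: C_16 = C(32, 16) / 17 = 601080390/17 = 35357670.
With the 6^17 = 16926659444736 factor, the coefficient is 16926659444736 * 35357670 = 598487238849358725120.

598487238849358725120


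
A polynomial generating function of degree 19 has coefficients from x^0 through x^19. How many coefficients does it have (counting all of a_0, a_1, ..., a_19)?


A polynomial of degree 19 takes the form a_0 + a_1 x + ... + a_19 x^19.
The number of coefficients is 19 + 1 = 20.

20


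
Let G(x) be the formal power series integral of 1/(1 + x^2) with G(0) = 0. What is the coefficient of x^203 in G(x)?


1/(1 + x^2) = sum_{j>=0} (-1)^j x^(2j). Integrating termwise with G(0) = 0:
G(x) = sum_{j>=0} (-1)^j x^(2j+1) / (2j+1) = arctan(x).
Only odd powers are nonzero. For x^203 write 203 = 2*101 + 1, giving
(-1)^101 / 203 = -1/203 = -1/203.

-1/203


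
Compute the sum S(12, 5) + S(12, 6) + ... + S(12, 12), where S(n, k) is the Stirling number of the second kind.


By definition, S(n, k) counts partitions of an n-set into exactly k nonempty blocks.
Computing row n = 12 for k = 5..12:
S(12, k): 1379400, 1323652, 627396, 159027, 22275, 1705, 66, 1
Sum = 3513522.

3513522


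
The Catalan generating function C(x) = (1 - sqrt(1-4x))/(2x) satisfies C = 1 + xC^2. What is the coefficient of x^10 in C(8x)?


Substituting x -> 8x scales the n-th coefficient by 8^n, so [x^10] C(8x) = 8^10 * C_10.
C_10 = C(2*10, 10)/(11) = 184756/11 = 16796.
So 8^10 * 16796 = 1073741824 * 16796 = 18034567675904.

18034567675904


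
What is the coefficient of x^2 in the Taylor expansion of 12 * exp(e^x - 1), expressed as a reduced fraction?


exp(e^x - 1) = sum_{k>=0} Bell_k x^k / k!, where Bell_k is the k-th Bell number.
So the coefficient of x^2 is 12 * Bell_2 / 2!.
Computing: Bell_2 = 2 and 2! = 2, giving
12 * 2/2 = 12.

12


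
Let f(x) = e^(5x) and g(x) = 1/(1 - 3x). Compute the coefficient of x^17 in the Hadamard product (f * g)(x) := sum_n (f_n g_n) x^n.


Expanding: f_k = 5^k/k! (from e^(5x)) and g_k = 3^k (from 1/(1 - 3x)). So the Hadamard coefficient (f * g)_k = 5^k 3^k / k! = (15)^k / k!.
For k = 17: 15^17/17! = 98526125335693359375/355687428096000 = 1081219482421875/3903291392.

1081219482421875/3903291392


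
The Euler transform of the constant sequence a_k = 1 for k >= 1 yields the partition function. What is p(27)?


The Euler transform converts the sequence a_k = 1 into the number of integer partitions.
Using the recurrence or dynamic programming:
p(27) = 3010

3010


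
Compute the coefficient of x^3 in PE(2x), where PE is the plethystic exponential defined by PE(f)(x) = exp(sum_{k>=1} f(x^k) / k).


With f(x) = 2x, the exponent is sum_{k>=1} 2 x^k / k = 2 * (-ln(1 - x)). Exponentiating:
PE(2x) = exp(-2 ln(1 - x)) = 1/(1 - x)^2.
By the negative binomial expansion, [x^n] 1/(1 - x)^2 = C(n + 1, 1).
For n = 3: C(4, 1) = 4.

4


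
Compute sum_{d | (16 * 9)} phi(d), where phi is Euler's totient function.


First, 16 * 9 = 144. One classical identity is sum_{d | n} phi(d) = n (each k in [1, n] has a unique gcd with n, and among the k's with gcd(k, n) = n/d there are phi(d) of them). So the sum equals 144. We also verify directly:
Divisors of 144: 1, 2, 3, 4, 6, 8, 9, 12, 16, 18, 24, 36, 48, 72, 144.
phi values: 1, 1, 2, 2, 2, 4, 6, 4, 8, 6, 8, 12, 16, 24, 48.
Sum = 144.

144


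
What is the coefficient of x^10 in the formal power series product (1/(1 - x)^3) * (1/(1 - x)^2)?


Combine the factors: (1/(1 - x)^3) * (1/(1 - x)^2) = 1/(1 - x)^5.
Then use 1/(1 - x)^r = sum_{k>=0} C(k + r - 1, r - 1) x^k with r = 5 and k = 10:
C(14, 4) = 1001.

1001


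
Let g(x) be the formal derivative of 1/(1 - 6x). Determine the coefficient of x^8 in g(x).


Differentiate termwise: d/dx sum_{k>=0} 6^k x^k = sum_{k>=1} k 6^k x^(k-1) = sum_{j>=0} (j+1) 6^(j+1) x^j.
Equivalently, d/dx [1/(1 - 6x)] = 6/(1 - 6x)^2.
For j = 8: 9 * 6^9 = 9 * 10077696 = 90699264.

90699264


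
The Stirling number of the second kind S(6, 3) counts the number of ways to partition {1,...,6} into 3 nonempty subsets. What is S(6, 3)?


Using the explicit formula S(n,k) = (1/k!) sum_{j=0}^{k} (-1)^(k-j) C(k,j) j^n:
S(6, 3) = 90
Equivalently, S(n,k) is n! times the coefficient of x^n in the EGF (e^x - 1)^k / k!.

90


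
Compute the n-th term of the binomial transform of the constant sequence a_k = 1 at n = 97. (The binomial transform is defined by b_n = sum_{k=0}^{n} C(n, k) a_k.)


With a_k = 1 for all k, b_n = sum_{k=0}^{n} C(n, k) = 2^n by the binomial theorem.
For n = 97: 2^97 = 158456325028528675187087900672.

158456325028528675187087900672


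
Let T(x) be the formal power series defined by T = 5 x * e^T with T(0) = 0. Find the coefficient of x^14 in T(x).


Apply the Lagrange inversion formula: if T = 5 x * phi(T) with phi(t) = e^t, then
[x^n] T = 5^n * (1/n) [t^(n-1)] phi(t)^n = 5^n * (1/n) [t^(n-1)] e^(n t) = 5^n * (1/n) * n^(n-1) / (n-1)! = 5^n * n^(n-1) / n!.
When c = 1 this is the Cayley count of rooted labeled trees on n vertices, divided by n!.
For n = 14: 5^14 * 14^13 / 14! = 6103515625 * 793714773254144/87178291200 = 1930983147460937500/34749.

1930983147460937500/34749


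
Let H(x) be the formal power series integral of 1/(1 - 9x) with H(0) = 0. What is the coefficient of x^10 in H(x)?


1/(1 - 9x) = sum_{k>=0} 9^k x^k. Integrating termwise with H(0) = 0:
H(x) = sum_{k>=0} 9^k x^(k+1) / (k+1) = sum_{m>=1} 9^(m-1) x^m / m.
For m = 10: 9^9/10 = 387420489/10 = 387420489/10.

387420489/10


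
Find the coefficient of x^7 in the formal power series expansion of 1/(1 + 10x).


Write 1/(1 + c x) = 1/(1 - (-c) x) and apply the geometric-series identity
1/(1 - y) = sum_{k>=0} y^k to get 1/(1 + c x) = sum_{k>=0} (-c)^k x^k.
So the coefficient of x^k is (-c)^k = (-1)^k * c^k.
Here c = 10 and k = 7:
(-10)^7 = -1 * 10000000 = -10000000

-10000000


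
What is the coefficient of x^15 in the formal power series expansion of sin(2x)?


The Maclaurin series is sin(t) = sum_{k>=0} (-1)^k t^(2k+1) / (2k+1)!, so substituting t = 2x, only odd powers of x are nonzero, with coefficient of x^(2k+1) equal to (-1)^k 2^(2k+1) / (2k+1)!.
Write 15 = 2*7 + 1, giving the coefficient (-1)^7 * 2^15 / 15! = -32768/1307674368000 = -16/638512875.

-16/638512875


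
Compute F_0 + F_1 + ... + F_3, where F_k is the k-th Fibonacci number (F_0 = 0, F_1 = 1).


Use the identity sum_{k=0}^{N} F_k = F_{N+2} - 1 (which follows from F_{k+2} - F_{k+1} = F_k). Then
sum_{k=0}^{3} F_k = (F_{5} - 1) - (F_{1} - 1) = F_{5} - F_{1}.
Computing: F_{5} = 5, F_{1} = 1, so
Sum = 5 - 1 = 4.

4


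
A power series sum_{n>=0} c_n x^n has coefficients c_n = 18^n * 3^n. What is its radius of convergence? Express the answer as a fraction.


By the root test (Cauchy-Hadamard), the radius is R = 1 / limsup_n |c_n|^(1/n).
Here |c_n|^(1/n) = (18^n * 3^n)^(1/n) = 18 * 3 = 54 for all n.
So R = 1/54 = 1/54.

1/54


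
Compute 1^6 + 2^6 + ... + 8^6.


This power sum has a closed form given by Faulhaber's formula
sum_{k=1}^{m} k^p = (1 / (p + 1)) * sum_{j=0}^{p} C(p + 1, j) B_j m^(p + 1 - j),
but for small m direct computation is fastest:
1 + 64 + 729 + 4096 + 15625 + 46656 + 117649 + 262144 = 446964.

446964


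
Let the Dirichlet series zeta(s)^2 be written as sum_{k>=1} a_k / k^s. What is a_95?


The Dirichlet convolution of the constant function 1 with itself gives (1 * 1)(k) = sum_{d | k} 1 = d(k), the number of positive divisors of k.
Since zeta(s) = sum_{k>=1} 1/k^s, we have zeta(s)^2 = sum_{k>=1} d(k)/k^s, so a_k = d(k).
For k = 95: the divisors are 1, 5, 19, 95.
Count = 4.

4


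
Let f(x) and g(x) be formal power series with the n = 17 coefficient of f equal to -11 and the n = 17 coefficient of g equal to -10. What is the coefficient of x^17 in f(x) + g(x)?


Addition of formal power series is termwise.
The coefficient of x^17 in f + g = -11 + -10
= -21

-21


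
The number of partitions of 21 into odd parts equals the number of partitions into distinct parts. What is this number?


Computing partitions of 21 into odd parts (1, 3, 5, ...):
Using the generating function prod_{k>=0} 1/(1-x^(2k+1)),
the count is 76

76


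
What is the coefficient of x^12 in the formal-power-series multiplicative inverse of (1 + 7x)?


The inverse is 1/(1 + 7x). Apply the geometric identity 1/(1 - y) = sum_{k>=0} y^k with y = -7x:
1/(1 + 7x) = sum_{k>=0} (-7)^k x^k.
So the coefficient of x^12 is (-7)^12 = 13841287201.

13841287201


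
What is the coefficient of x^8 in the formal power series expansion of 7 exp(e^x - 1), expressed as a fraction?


exp(e^x - 1) is the exponential generating function for the Bell numbers Bell_k: exp(e^x - 1) = sum_{k>=0} Bell_k x^k / k!.
So the coefficient of x^8 in 7 exp(e^x - 1) is 7 Bell_8 / 8!.
Computing: Bell_8 = 4140 and 8! = 40320, giving
7 * 4140/40320 = 23/32.

23/32


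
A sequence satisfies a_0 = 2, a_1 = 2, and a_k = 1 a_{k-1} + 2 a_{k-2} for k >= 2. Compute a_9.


The characteristic equation is t^2 - 1 t - 2 = 0, with roots r_1 = 2 and r_2 = -1 (so c_1 = r_1 + r_2, c_2 = -r_1 r_2 as required).
One can use the closed form a_n = A r_1^n + B r_2^n, but direct iteration is more reliable:
a_0 = 2, a_1 = 2, a_2 = 6, a_3 = 10, a_4 = 22, a_5 = 42, a_6 = 86, a_7 = 170, a_8 = 342, a_9 = 682.
So a_9 = 682.

682


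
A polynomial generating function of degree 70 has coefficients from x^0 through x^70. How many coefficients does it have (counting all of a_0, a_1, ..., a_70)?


A polynomial of degree 70 takes the form a_0 + a_1 x + ... + a_70 x^70.
The number of coefficients is 70 + 1 = 71.

71


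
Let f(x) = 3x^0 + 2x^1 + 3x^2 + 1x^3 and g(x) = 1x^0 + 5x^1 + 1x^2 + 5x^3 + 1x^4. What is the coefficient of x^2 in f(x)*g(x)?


Cauchy product at x^2:
3*1 + 2*5 + 3*1
= 16

16


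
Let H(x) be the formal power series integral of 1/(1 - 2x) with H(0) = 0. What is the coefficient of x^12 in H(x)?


1/(1 - 2x) = sum_{k>=0} 2^k x^k. Integrating termwise with H(0) = 0:
H(x) = sum_{k>=0} 2^k x^(k+1) / (k+1) = sum_{m>=1} 2^(m-1) x^m / m.
For m = 12: 2^11/12 = 2048/12 = 512/3.

512/3


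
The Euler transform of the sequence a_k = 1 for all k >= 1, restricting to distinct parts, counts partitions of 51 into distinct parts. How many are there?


Partitions of 51 into distinct parts can be computed via generating function.
Product (1+x)(1+x^2)(1+x^3)...
The coefficient of x^51 = 4097

4097


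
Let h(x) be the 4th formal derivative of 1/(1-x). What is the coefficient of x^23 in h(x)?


Differentiating 4 times: d^4/dx^4 [1/(1-x)] = 4!/(1-x)^5.
The expansion 1/(1-x)^5 = sum_{k>=0} C(k+4, 4) x^k, so the coefficient of x^n in 4!/(1-x)^5 is 4! * C(n+4, 4).
For n = 23: 24 * C(27, 4) = 24 * 17550 = 421200

421200


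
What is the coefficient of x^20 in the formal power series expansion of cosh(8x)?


The Maclaurin series is cosh(t) = sum_{m>=0} t^(2m) / (2m)!, so substituting t = 8x, only even powers of x are nonzero, with coefficient of x^(2m) equal to 8^(2m) / (2m)!.
For x^20 the coefficient is 8^20/20! = 1152921504606846976/2432902008176640000 = 4398046511104/9280784638125.

4398046511104/9280784638125


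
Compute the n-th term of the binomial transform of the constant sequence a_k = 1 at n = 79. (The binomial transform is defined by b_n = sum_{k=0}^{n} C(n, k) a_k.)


With a_k = 1 for all k, b_n = sum_{k=0}^{n} C(n, k) = 2^n by the binomial theorem.
For n = 79: 2^79 = 604462909807314587353088.

604462909807314587353088


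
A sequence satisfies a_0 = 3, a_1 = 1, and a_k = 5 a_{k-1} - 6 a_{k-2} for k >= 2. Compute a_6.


The characteristic equation is t^2 - 5 t + 6 = 0, with roots r_1 = 3 and r_2 = 2 (so c_1 = r_1 + r_2, c_2 = -r_1 r_2 as required).
One can use the closed form a_n = A r_1^n + B r_2^n, but direct iteration is more reliable:
a_0 = 3, a_1 = 1, a_2 = -13, a_3 = -71, a_4 = -277, a_5 = -959, a_6 = -3133.
So a_6 = -3133.

-3133


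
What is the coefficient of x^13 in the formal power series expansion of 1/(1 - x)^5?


The negative binomial / multiset identity is
1/(1 - x)^r = sum_{k>=0} C(k + r - 1, r - 1) x^k.
Here r = 5 and k = 13, so the coefficient is
C(13 + 4, 4) = C(17, 4)
= 2380

2380


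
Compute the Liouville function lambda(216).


The Liouville function is lambda(k) = (-1)^Omega(k), where Omega(k) counts the prime factors of k with multiplicity.
Factoring: 216 = 2 * 2 * 2 * 3 * 3 * 3, so Omega(216) = 6.
lambda(216) = (-1)^6 = 1.

1


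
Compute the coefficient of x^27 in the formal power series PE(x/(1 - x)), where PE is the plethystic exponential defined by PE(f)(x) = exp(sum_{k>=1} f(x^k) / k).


For f(x) = x/(1 - x) we have
sum_{k>=1} f(x^k) / k = sum_{k>=1} (1/k) * x^k / (1 - x^k) = sum_{k, m >= 1} x^(k m) / k,
which after exponentiating simplifies to
PE(x/(1 - x)) = prod_{k>=1} 1 / (1 - x^k).
This is the generating function for the partition function p(n), so the coefficient of x^27 is p(27).
Computing p(27) by dynamic programming over parts 1, 2, ..., 27: p(27) = 3010.

3010


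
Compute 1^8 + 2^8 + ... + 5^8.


This power sum has a closed form given by Faulhaber's formula
sum_{k=1}^{m} k^p = (1 / (p + 1)) * sum_{j=0}^{p} C(p + 1, j) B_j m^(p + 1 - j),
but for small m direct computation is fastest:
1 + 256 + 6561 + 65536 + 390625 = 462979.

462979


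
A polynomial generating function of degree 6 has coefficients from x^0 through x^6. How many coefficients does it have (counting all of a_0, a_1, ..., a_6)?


A polynomial of degree 6 takes the form a_0 + a_1 x + ... + a_6 x^6.
The number of coefficients is 6 + 1 = 7.

7


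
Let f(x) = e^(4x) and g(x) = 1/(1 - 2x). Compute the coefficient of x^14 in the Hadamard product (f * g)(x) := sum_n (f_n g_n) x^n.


Expanding: f_k = 4^k/k! (from e^(4x)) and g_k = 2^k (from 1/(1 - 2x)). So the Hadamard coefficient (f * g)_k = 4^k 2^k / k! = (8)^k / k!.
For k = 14: 8^14/14! = 4398046511104/87178291200 = 2147483648/42567525.

2147483648/42567525


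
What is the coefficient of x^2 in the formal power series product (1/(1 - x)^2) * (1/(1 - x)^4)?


Combine the factors: (1/(1 - x)^2) * (1/(1 - x)^4) = 1/(1 - x)^6.
Then use 1/(1 - x)^r = sum_{k>=0} C(k + r - 1, r - 1) x^k with r = 6 and k = 2:
C(7, 5) = 21.

21


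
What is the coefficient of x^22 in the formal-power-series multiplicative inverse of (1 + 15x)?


The inverse is 1/(1 + 15x). Apply the geometric identity 1/(1 - y) = sum_{k>=0} y^k with y = -15x:
1/(1 + 15x) = sum_{k>=0} (-15)^k x^k.
So the coefficient of x^22 is (-15)^22 = 74818276426792144775390625.

74818276426792144775390625


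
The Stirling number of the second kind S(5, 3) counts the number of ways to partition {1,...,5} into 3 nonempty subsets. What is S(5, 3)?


Using the explicit formula S(n,k) = (1/k!) sum_{j=0}^{k} (-1)^(k-j) C(k,j) j^n:
S(5, 3) = 25
Equivalently, S(n,k) is n! times the coefficient of x^n in the EGF (e^x - 1)^k / k!.

25


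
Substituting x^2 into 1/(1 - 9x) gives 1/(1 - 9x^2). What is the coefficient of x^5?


Since 1/(1 - 9x^2) only has even powers of x,
the coefficient of x^5 (odd) is 0.

0
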